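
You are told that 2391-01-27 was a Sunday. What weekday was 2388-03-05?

Count forward from the earlier date (March 5, 2388) to the later (January 27, 2391):
Day-of-year of March 5, 2388: 65.
Day-of-year of January 27, 2391: 27.
2388 has 366 days, so 366 − 65 = 301 days remain in 2388.
Full years: 2389: 365; 2390: 365. Sum = 730.
Total: 301 + 730 + 27 = 1058 days.
1058 mod 7 = 1, so 1 day before Sunday is Saturday.

Saturday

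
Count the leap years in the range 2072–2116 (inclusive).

Years divisible by 4 in [2072, 2116]: 2072, 2076, 2080, 2084, 2088, 2092, 2096, 2100, 2104, 2108, 2112, 2116.
Of these, 2100 is divisible by 100 but not 400, so not leap.
Leap years: 12 − 1 = 11.

11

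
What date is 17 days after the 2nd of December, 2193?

the 19th of December, 2193

Count 17 days after December 2, 2193:
Within December 2193: 19 − 2 = 17 days.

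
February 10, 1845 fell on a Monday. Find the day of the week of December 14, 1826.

Count forward from the earlier date (December 14, 1826) to the later (February 10, 1845):
Day-of-year of December 14, 1826: 348.
Day-of-year of February 10, 1845: 41.
1826 has 365 days, so 365 − 348 = 17 days remain in 1826.
Full years 1827–1844: 13 common + 5 leap = 13×365 + 5×366 = 6575 days.
Total: 17 + 6575 + 41 = 6633 days.
6633 mod 7 = 4, so 4 days before Monday is Thursday.

Thursday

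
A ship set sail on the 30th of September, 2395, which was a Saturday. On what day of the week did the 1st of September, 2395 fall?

Friday

Count forward from the earlier date (September 1, 2395) to the later (September 30, 2395):
Within September 2395: 30 − 1 = 29 days.
29 mod 7 = 1, so 1 day before Saturday is Friday.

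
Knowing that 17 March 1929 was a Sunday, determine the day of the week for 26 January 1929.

Count forward from the earlier date (January 26, 1929) to the later (March 17, 1929):
January 1929: 31 − 26 = 5 days remain.
Then February 1929 (28): 28 days.
March 1–17, 1929: 17 days.
Total: 5 + 28 + 17 = 50 days.
50 mod 7 = 1, so 1 day before Sunday is Saturday.

Saturday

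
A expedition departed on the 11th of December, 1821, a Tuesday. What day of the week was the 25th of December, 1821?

Tuesday

Within December 1821: 25 − 11 = 14 days.
14 is a multiple of 7, so the 25th of December, 1821 falls on the same weekday: Tuesday.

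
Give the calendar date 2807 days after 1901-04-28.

1909-01-03

Count 2807 days after April 28, 1901:
Day-of-year of April 28, 1901: 118.
Day-of-year of January 3, 1909: 3.
1901 has 365 days, so 365 − 118 = 247 days remain in 1901.
Full years 1902–1908: 5 common + 2 leap = 5×365 + 2×366 = 2557 days.
Total: 247 + 2557 + 3 = 2807 days.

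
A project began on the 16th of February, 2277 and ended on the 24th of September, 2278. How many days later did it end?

585

Day-of-year of February 16, 2277: 47.
Day-of-year of September 24, 2278: 267.
2277 has 365 days, so 365 − 47 = 318 days remain in 2277.
Total: 318 + 267 = 585 days.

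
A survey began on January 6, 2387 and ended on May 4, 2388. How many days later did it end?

484

January 2387: 31 − 6 = 25 days remain.
Then 15 full months totalling 455 days.
May 1–4, 2388: 4 days.
Total: 25 + 455 + 4 = 484 days.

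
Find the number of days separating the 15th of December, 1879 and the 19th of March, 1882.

December 15, 1879 → December 15, 1880: 366 days (1880 is a leap year).
December 15, 1880 → December 15, 1881: 365 days.
December 1881: 31 − 15 = 16 days remain.
Then January (31), February 1882 (28): 31 + 28 = 59 days.
March 1–19, 1882: 19 days.
Residual: 94 days.
Total: 825 days.

825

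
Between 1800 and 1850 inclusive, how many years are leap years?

Years divisible by 4: 1800, 1804, …, 1848 — 13 in all.
Of these, 1800 is divisible by 100 but not 400, so not leap.
Leap years: 13 − 1 = 12.

12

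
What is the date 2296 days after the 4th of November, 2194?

the 17th of February, 2201

Count 2296 days after November 4, 2194:
November 4, 2194 → November 4, 2195: 365 days.
November 4, 2195 → November 4, 2196: 366 days (2196 is a leap year).
November 4, 2196 → November 4, 2197: 365 days.
November 4, 2197 → November 4, 2198: 365 days.
November 4, 2198 → November 4, 2199: 365 days.
November 4, 2199 → November 4, 2200: 365 days (2200 is not a leap year (divisible by 100 but not 400)).
November 2200: 30 − 4 = 26 days remain.
Then December (31), January (31): 31 + 31 = 62 days.
February 1–17, 2201: 17 days (2201 is not a leap year).
Residual: 105 days.
Total: 2296 days.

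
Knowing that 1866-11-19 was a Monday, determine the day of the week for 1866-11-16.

Friday

Count forward from the earlier date (November 16, 1866) to the later (November 19, 1866):
Within November 1866: 19 − 16 = 3 days.
3 mod 7 = 3, so 3 days before Monday is Friday.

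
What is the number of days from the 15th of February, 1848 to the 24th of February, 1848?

9

Within February 1848: 24 − 15 = 9 days.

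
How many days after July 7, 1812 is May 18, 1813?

July 1812: 31 − 7 = 24 days remain.
Then 9 full months totalling 273 days.
May 1–18, 1813: 18 days.
Residual: 315 days.
Total: 315 days.

315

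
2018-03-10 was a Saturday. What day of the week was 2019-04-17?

March 10, 2018 → March 10, 2019: 365 days.
March 2019: 31 − 10 = 21 days remain.
April 1–17, 2019: 17 days.
Residual: 38 days.
Total: 403 days.
403 mod 7 = 4, so 4 days after Saturday is Wednesday.

Wednesday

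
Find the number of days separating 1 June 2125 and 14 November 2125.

June 2125: 30 − 1 = 29 days remain.
Then July (31), August (31), September (30), October (31): 31 + 31 + 30 + 31 = 123 days.
November 1–14, 2125: 14 days.
Total: 29 + 123 + 14 = 166 days.

166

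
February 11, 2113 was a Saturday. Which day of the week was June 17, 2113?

February 2113: 28 − 11 = 17 days remain (2113 is not a leap year, so February has 28 days).
Then March (31), April (30), May (31): 31 + 30 + 31 = 92 days.
June 1–17, 2113: 17 days.
Total: 17 + 92 + 17 = 126 days.
126 is a multiple of 7, so June 17, 2113 falls on the same weekday: Saturday.

Saturday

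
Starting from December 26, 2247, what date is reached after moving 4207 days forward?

July 3, 2259

Count 4207 days after December 26, 2247:
From December 26, 2247 to December 26, 2258: 11 years, of which 3 contain a Feb 29 — 8×365 + 3×366 = 4018 days.
December 2258: 31 − 26 = 5 days remain.
Then January (31), February 2259 (28), March (31), April (30), May (31), June (30): 31 + 28 + 31 + 30 + 31 + 30 = 181 days.
July 1–3, 2259: 3 days.
Residual: 189 days.
Total: 4207 days.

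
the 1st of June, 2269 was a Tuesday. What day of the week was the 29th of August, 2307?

From June 1, 2269 to June 1, 2307: 38 years, of which 8 contain a Feb 29 — 30×365 + 8×366 = 13878 days.
(2300 is not a leap year (divisible by 100 but not 400).)
June 2307: 30 − 1 = 29 days remain.
Then July (31): 31 days.
August 1–29, 2307: 29 days.
Residual: 89 days.
Total: 13967 days.
13967 mod 7 = 2, so 2 days after Tuesday is Thursday.

Thursday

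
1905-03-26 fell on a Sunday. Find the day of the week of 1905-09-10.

Sunday

March 1905: 31 − 26 = 5 days remain.
Then April (30), May (31), June (30), July (31), August (31): 30 + 31 + 30 + 31 + 31 = 153 days.
September 1–10, 1905: 10 days.
Total: 5 + 153 + 10 = 168 days.
168 is a multiple of 7, so 1905-09-10 falls on the same weekday: Sunday.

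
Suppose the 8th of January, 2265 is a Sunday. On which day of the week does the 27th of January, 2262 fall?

Count forward from the earlier date (January 27, 2262) to the later (January 8, 2265):
January 27, 2262 → January 27, 2263: 365 days.
January 27, 2263 → January 27, 2264: 365 days.
January 2264: 31 − 27 = 4 days remain.
Then 11 full months totalling 335 days.
January 1–8, 2265: 8 days.
Residual: 347 days.
Total: 1077 days.
1077 mod 7 = 6, so 6 days before Sunday is Monday.

Monday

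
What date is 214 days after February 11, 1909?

September 13, 1909

Count 214 days after February 11, 1909:
February 1909: 28 − 11 = 17 days remain (1909 is not a leap year, so February has 28 days).
Then March (31), April (30), May (31), June (30), July (31), August (31): 31 + 30 + 31 + 30 + 31 + 31 = 184 days.
September 1–13, 1909: 13 days.
Total: 17 + 184 + 13 = 214 days.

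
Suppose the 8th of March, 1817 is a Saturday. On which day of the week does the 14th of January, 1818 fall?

Wednesday

March 1817: 31 − 8 = 23 days remain.
Then 9 full months totalling 275 days.
January 1–14, 1818: 14 days.
Residual: 312 days.
Total: 312 days.
312 mod 7 = 4, so 4 days after Saturday is Wednesday.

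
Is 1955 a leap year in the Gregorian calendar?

No

1955 is not a leap year.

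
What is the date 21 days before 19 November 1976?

29 October 1976

Count 21 days before November 19, 1976:
October 1976: 31 − 29 = 2 days remain.
November 1–19, 1976: 19 days.
Total: 2 + 19 = 21 days.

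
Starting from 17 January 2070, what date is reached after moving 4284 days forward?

10 October 2081

Count 4284 days after January 17, 2070:
Day-of-year of January 17, 2070: 17.
Day-of-year of October 10, 2081: 283.
2070 has 365 days, so 365 − 17 = 348 days remain in 2070.
Full years 2071–2080: 7 common + 3 leap = 7×365 + 3×366 = 3653 days.
Total: 348 + 3653 + 283 = 4284 days.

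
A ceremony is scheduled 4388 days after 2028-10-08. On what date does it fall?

2040-10-13

Count 4388 days after October 8, 2028:
Day-of-year of October 8, 2028: 282.
Day-of-year of October 13, 2040: 287.
2028 has 366 days, so 366 − 282 = 84 days remain in 2028.
Full years 2029–2039: 9 common + 2 leap = 9×365 + 2×366 = 4017 days.
Total: 84 + 4017 + 287 = 4388 days.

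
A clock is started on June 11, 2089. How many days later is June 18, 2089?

7

Within June 2089: 18 − 11 = 7 days.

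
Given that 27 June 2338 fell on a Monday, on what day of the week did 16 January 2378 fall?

From June 27, 2338 to June 27, 2377: 39 years, of which 10 contain a Feb 29 — 29×365 + 10×366 = 14245 days.
June 2377: 30 − 27 = 3 days remain.
Then July (31), August (31), September (30), October (31), November (30), December (31): 31 + 31 + 30 + 31 + 30 + 31 = 184 days.
January 1–16, 2378: 16 days.
Residual: 203 days.
Total: 14448 days.
14448 is a multiple of 7, so 16 January 2378 falls on the same weekday: Monday.

Monday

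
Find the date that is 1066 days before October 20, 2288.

November 19, 2285

Count 1066 days before October 20, 2288:
November 19, 2285 → November 19, 2286: 365 days.
November 19, 2286 → November 19, 2287: 365 days.
November 2287: 30 − 19 = 11 days remain.
Then 10 full months totalling 305 days.
October 1–20, 2288: 20 days.
Residual: 336 days.
Total: 1066 days.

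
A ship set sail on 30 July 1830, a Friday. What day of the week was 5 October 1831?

Wednesday

July 1830: 31 − 30 = 1 day remains.
Then 14 full months totalling 426 days.
October 1–5, 1831: 5 days.
Total: 1 + 426 + 5 = 432 days.
432 mod 7 = 5, so 5 days after Friday is Wednesday.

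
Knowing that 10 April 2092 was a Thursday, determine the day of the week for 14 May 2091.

Count forward from the earlier date (May 14, 2091) to the later (April 10, 2092):
Day-of-year of May 14, 2091: 134.
Day-of-year of April 10, 2092: 101.
2091 has 365 days, so 365 − 134 = 231 days remain in 2091.
Total: 231 + 101 = 332 days.
332 mod 7 = 3, so 3 days before Thursday is Monday.

Monday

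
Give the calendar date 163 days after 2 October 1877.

14 March 1878

Count 163 days after October 2, 1877:
October 1877: 31 − 2 = 29 days remain.
Then November (30), December (31), January (31), February 1878 (28): 30 + 31 + 31 + 28 = 120 days.
March 1–14, 1878: 14 days.
Residual: 163 days.
Total: 163 days.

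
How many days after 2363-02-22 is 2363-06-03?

February 2363: 28 − 22 = 6 days remain (2363 is not a leap year, so February has 28 days).
Then March (31), April (30), May (31): 31 + 30 + 31 = 92 days.
June 1–3, 2363: 3 days.
Total: 6 + 92 + 3 = 101 days.

101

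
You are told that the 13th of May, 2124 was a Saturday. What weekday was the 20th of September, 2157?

Tuesday

From May 13, 2124 to May 13, 2157: 33 years, of which 8 contain a Feb 29 — 25×365 + 8×366 = 12053 days.
May 2157: 31 − 13 = 18 days remain.
Then June (30), July (31), August (31): 30 + 31 + 31 = 92 days.
September 1–20, 2157: 20 days.
Residual: 130 days.
Total: 12183 days.
12183 mod 7 = 3, so 3 days after Saturday is Tuesday.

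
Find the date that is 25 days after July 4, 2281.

July 29, 2281

Count 25 days after July 4, 2281:
Within July 2281: 29 − 4 = 25 days.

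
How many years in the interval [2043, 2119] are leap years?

Years divisible by 4: 2044, 2048, …, 2116 — 19 in all.
Of these, 2100 is divisible by 100 but not 400, so not leap.
Leap years: 19 − 1 = 18.

18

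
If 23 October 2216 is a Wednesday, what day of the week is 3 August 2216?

Saturday

Count forward from the earlier date (August 3, 2216) to the later (October 23, 2216):
August 2216: 31 − 3 = 28 days remain.
Then September (30): 30 days.
October 1–23, 2216: 23 days.
Total: 28 + 30 + 23 = 81 days.
81 mod 7 = 4, so 4 days before Wednesday is Saturday.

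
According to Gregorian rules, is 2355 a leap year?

2355 is not a leap year.

No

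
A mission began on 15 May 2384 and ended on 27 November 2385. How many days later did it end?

May 15, 2384 → May 15, 2385: 365 days.
May 2385: 31 − 15 = 16 days remain.
Then June (30), July (31), August (31), September (30), October (31): 30 + 31 + 31 + 30 + 31 = 153 days.
November 1–27, 2385: 27 days.
Residual: 196 days.
Total: 561 days.

561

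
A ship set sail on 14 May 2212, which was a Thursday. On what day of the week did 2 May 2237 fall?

Tuesday

From May 14, 2212 to May 14, 2236: 24 years, of which 6 contain a Feb 29 — 18×365 + 6×366 = 8766 days.
May 2236: 31 − 14 = 17 days remain.
Then 11 full months totalling 334 days.
May 1–2, 2237: 2 days.
Residual: 353 days.
Total: 9119 days.
9119 mod 7 = 5, so 5 days after Thursday is Tuesday.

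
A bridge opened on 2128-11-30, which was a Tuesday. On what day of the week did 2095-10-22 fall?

Count forward from the earlier date (October 22, 2095) to the later (November 30, 2128):
From October 22, 2095 to October 22, 2128: 33 years, of which 8 contain a Feb 29 — 25×365 + 8×366 = 12053 days.
(2100 is not a leap year (divisible by 100 but not 400).)
October 2128: 31 − 22 = 9 days remain.
November 1–30, 2128: 30 days.
Residual: 39 days.
Total: 12092 days.
12092 mod 7 = 3, so 3 days before Tuesday is Saturday.

Saturday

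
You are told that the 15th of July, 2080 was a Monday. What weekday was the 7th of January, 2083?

Thursday

Day-of-year of July 15, 2080: 197.
Day-of-year of January 7, 2083: 7.
2080 has 366 days, so 366 − 197 = 169 days remain in 2080.
Full years: 2081: 365; 2082: 365. Sum = 730.
Total: 169 + 730 + 7 = 906 days.
906 mod 7 = 3, so 3 days after Monday is Thursday.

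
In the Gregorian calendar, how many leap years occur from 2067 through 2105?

Years divisible by 4 in [2067, 2105]: 2068, 2072, 2076, 2080, 2084, 2088, 2092, 2096, 2100, 2104.
Of these, 2100 is divisible by 100 but not 400, so not leap.
Leap years: 10 − 1 = 9.

9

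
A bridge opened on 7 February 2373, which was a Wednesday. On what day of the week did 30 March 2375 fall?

February 7, 2373 → February 7, 2374: 365 days.
February 7, 2374 → February 7, 2375: 365 days.
February 2375: 28 − 7 = 21 days remain (2375 is not a leap year, so February has 28 days).
March 1–30, 2375: 30 days.
Residual: 51 days.
Total: 781 days.
781 mod 7 = 4, so 4 days after Wednesday is Sunday.

Sunday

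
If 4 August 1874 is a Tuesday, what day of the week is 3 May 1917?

Thursday

From August 4, 1874 to August 4, 1916: 42 years, of which 10 contain a Feb 29 — 32×365 + 10×366 = 15340 days.
(1900 is not a leap year (divisible by 100 but not 400).)
August 1916: 31 − 4 = 27 days remain.
Then September (30), October (31), November (30), December (31), January (31), February 1917 (28), March (31), April (30): 30 + 31 + 30 + 31 + 31 + 28 + 31 + 30 = 242 days.
May 1–3, 1917: 3 days.
Residual: 272 days.
Total: 15612 days.
15612 mod 7 = 2, so 2 days after Tuesday is Thursday.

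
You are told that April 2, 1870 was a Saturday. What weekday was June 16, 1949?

From April 2, 1870 to April 2, 1949: 79 years, of which 19 contain a Feb 29 — 60×365 + 19×366 = 28854 days.
(1900 is not a leap year (divisible by 100 but not 400).)
April 1949: 30 − 2 = 28 days remain.
Then May (31): 31 days.
June 1–16, 1949: 16 days.
Residual: 75 days.
Total: 28929 days.
28929 mod 7 = 5, so 5 days after Saturday is Thursday.

Thursday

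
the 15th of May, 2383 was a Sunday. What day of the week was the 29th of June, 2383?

May 2383: 31 − 15 = 16 days remain.
June 1–29, 2383: 29 days.
Total: 16 + 29 = 45 days.
45 mod 7 = 3, so 3 days after Sunday is Wednesday.

Wednesday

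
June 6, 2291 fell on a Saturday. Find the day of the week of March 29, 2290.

Saturday

Count forward from the earlier date (March 29, 2290) to the later (June 6, 2291):
March 2290: 31 − 29 = 2 days remain.
Then 14 full months totalling 426 days.
June 1–6, 2291: 6 days.
Total: 2 + 426 + 6 = 434 days.
434 is a multiple of 7, so March 29, 2290 falls on the same weekday: Saturday.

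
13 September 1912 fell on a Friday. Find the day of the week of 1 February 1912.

Count forward from the earlier date (February 1, 1912) to the later (September 13, 1912):
February 1912: 29 − 1 = 28 days remain (1912 is a leap year, so February has 29 days).
Then March (31), April (30), May (31), June (30), July (31), August (31): 31 + 30 + 31 + 30 + 31 + 31 = 184 days.
September 1–13, 1912: 13 days.
Total: 28 + 184 + 13 = 225 days.
225 mod 7 = 1, so 1 day before Friday is Thursday.

Thursday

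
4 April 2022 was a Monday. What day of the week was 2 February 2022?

Count forward from the earlier date (February 2, 2022) to the later (April 4, 2022):
February 2022: 28 − 2 = 26 days remain (2022 is not a leap year, so February has 28 days).
Then March (31): 31 days.
April 1–4, 2022: 4 days.
Total: 26 + 31 + 4 = 61 days.
61 mod 7 = 5, so 5 days before Monday is Wednesday.

Wednesday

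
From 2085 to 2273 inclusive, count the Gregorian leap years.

45

Years divisible by 4: 2088, 2092, …, 2272 — 47 in all.
Of these, 2100, 2200 are divisible by 100 but not 400, so not leap.
Leap years: 47 − 2 = 45.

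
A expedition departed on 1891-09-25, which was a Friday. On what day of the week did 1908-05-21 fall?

Day-of-year of September 25, 1891: 268.
Day-of-year of May 21, 1908: 142.
1891 has 365 days, so 365 − 268 = 97 days remain in 1891.
Full years 1892–1907: 13 common + 3 leap = 13×365 + 3×366 = 5843 days.
Total: 97 + 5843 + 142 = 6082 days.
6082 mod 7 = 6, so 6 days after Friday is Thursday.

Thursday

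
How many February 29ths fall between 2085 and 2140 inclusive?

13

Years divisible by 4: 2088, 2092, …, 2140 — 14 in all.
Of these, 2100 is divisible by 100 but not 400, so not leap.
Leap years: 14 − 1 = 13.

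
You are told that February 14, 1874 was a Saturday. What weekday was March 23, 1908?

Monday

From February 14, 1874 to February 14, 1908: 34 years, of which 7 contain a Feb 29 — 27×365 + 7×366 = 12417 days.
(1900 is not a leap year (divisible by 100 but not 400).)
February 1908: 29 − 14 = 15 days remain (1908 is a leap year, so February has 29 days).
March 1–23, 1908: 23 days.
Residual: 38 days.
Total: 12455 days.
12455 mod 7 = 2, so 2 days after Saturday is Monday.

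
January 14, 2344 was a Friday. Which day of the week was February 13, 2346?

Wednesday

January 14, 2344 → January 14, 2345: 366 days (2344 is a leap year).
January 14, 2345 → January 14, 2346: 365 days.
January 2346: 31 − 14 = 17 days remain.
February 1–13, 2346: 13 days (2346 is not a leap year).
Residual: 30 days.
Total: 761 days.
761 mod 7 = 5, so 5 days after Friday is Wednesday.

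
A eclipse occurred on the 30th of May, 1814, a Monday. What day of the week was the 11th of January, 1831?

Tuesday

From May 30, 1814 to May 30, 1830: 16 years, of which 4 contain a Feb 29 — 12×365 + 4×366 = 5844 days.
May 1830: 31 − 30 = 1 day remains.
Then June (30), July (31), August (31), September (30), October (31), November (30), December (31): 30 + 31 + 31 + 30 + 31 + 30 + 31 = 214 days.
January 1–11, 1831: 11 days.
Residual: 226 days.
Total: 6070 days.
6070 mod 7 = 1, so 1 day after Monday is Tuesday.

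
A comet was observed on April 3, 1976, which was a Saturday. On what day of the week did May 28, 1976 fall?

April 1976: 30 − 3 = 27 days remain.
May 1–28, 1976: 28 days.
Total: 27 + 28 = 55 days.
55 mod 7 = 6, so 6 days after Saturday is Friday.

Friday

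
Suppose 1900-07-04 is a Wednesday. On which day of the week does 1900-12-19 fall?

July 1900: 31 − 4 = 27 days remain.
Then August (31), September (30), October (31), November (30): 31 + 30 + 31 + 30 = 122 days.
December 1–19, 1900: 19 days.
Total: 27 + 122 + 19 = 168 days.
168 is a multiple of 7, so 1900-12-19 falls on the same weekday: Wednesday.

Wednesday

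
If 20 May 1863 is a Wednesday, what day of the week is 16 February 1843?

Count forward from the earlier date (February 16, 1843) to the later (May 20, 1863):
From February 16, 1843 to February 16, 1863: 20 years, of which 5 contain a Feb 29 — 15×365 + 5×366 = 7305 days.
February 1863: 28 − 16 = 12 days remain (1863 is not a leap year, so February has 28 days).
Then March (31), April (30): 31 + 30 = 61 days.
May 1–20, 1863: 20 days.
Residual: 93 days.
Total: 7398 days.
7398 mod 7 = 6, so 6 days before Wednesday is Thursday.

Thursday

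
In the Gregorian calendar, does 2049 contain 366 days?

2049 is not a leap year.

No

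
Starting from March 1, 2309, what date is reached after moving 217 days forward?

October 4, 2309

Count 217 days after March 1, 2309:
March 2309: 31 − 1 = 30 days remain.
Then April (30), May (31), June (30), July (31), August (31), September (30): 30 + 31 + 30 + 31 + 31 + 30 = 183 days.
October 1–4, 2309: 4 days.
Total: 30 + 183 + 4 = 217 days.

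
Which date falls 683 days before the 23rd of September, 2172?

the 10th of November, 2170

Count 683 days before September 23, 2172:
November 10, 2170 → November 10, 2171: 365 days.
November 2171: 30 − 10 = 20 days remain.
Then 9 full months totalling 275 days.
September 1–23, 2172: 23 days.
Residual: 318 days.
Total: 683 days.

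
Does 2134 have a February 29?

No

2134 is not a leap year.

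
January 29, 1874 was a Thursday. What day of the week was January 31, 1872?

Count forward from the earlier date (January 31, 1872) to the later (January 29, 1874):
January 1872: 31 − 31 = 0 days remain.
Then 23 full months totalling 700 days.
January 1–29, 1874: 29 days.
Total: 0 + 700 + 29 = 729 days.
729 mod 7 = 1, so 1 day before Thursday is Wednesday.

Wednesday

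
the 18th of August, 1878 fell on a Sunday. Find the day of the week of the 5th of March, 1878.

Tuesday

Count forward from the earlier date (March 5, 1878) to the later (August 18, 1878):
March 1878: 31 − 5 = 26 days remain.
Then April (30), May (31), June (30), July (31): 30 + 31 + 30 + 31 = 122 days.
August 1–18, 1878: 18 days.
Total: 26 + 122 + 18 = 166 days.
166 mod 7 = 5, so 5 days before Sunday is Tuesday.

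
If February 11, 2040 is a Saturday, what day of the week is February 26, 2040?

Sunday

Within February 2040: 26 − 11 = 15 days.
15 mod 7 = 1, so 1 day after Saturday is Sunday.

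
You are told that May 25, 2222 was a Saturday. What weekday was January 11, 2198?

Thursday

Count forward from the earlier date (January 11, 2198) to the later (May 25, 2222):
From January 11, 2198 to January 11, 2222: 24 years, of which 5 contain a Feb 29 — 19×365 + 5×366 = 8765 days.
(2200 is not a leap year (divisible by 100 but not 400).)
January 2222: 31 − 11 = 20 days remain.
Then February 2222 (28), March (31), April (30): 28 + 31 + 30 = 89 days.
May 1–25, 2222: 25 days.
Residual: 134 days.
Total: 8899 days.
8899 mod 7 = 2, so 2 days before Saturday is Thursday.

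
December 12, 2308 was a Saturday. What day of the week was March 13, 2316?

Monday

From December 12, 2308 to December 12, 2315: 7 years, of which 1 contains a Feb 29 — 6×365 + 1×366 = 2556 days.
December 2315: 31 − 12 = 19 days remain.
Then January (31), February 2316 (29): 31 + 29 = 60 days.
March 1–13, 2316: 13 days.
Residual: 92 days.
Total: 2648 days.
2648 mod 7 = 2, so 2 days after Saturday is Monday.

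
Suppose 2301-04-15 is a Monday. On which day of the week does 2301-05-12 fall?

Sunday

April 2301: 30 − 15 = 15 days remain.
May 1–12, 2301: 12 days.
Total: 15 + 12 = 27 days.
27 mod 7 = 6, so 6 days after Monday is Sunday.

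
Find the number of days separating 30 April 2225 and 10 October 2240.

5642

From April 30, 2225 to April 30, 2240: 15 years, of which 4 contain a Feb 29 — 11×365 + 4×366 = 5479 days.
April 2240: 30 − 30 = 0 days remain.
Then May (31), June (30), July (31), August (31), September (30): 31 + 30 + 31 + 31 + 30 = 153 days.
October 1–10, 2240: 10 days.
Residual: 163 days.
Total: 5642 days.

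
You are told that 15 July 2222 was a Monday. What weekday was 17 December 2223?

Day-of-year of July 15, 2222: 196.
Day-of-year of December 17, 2223: 351.
2222 has 365 days, so 365 − 196 = 169 days remain in 2222.
Total: 169 + 351 = 520 days.
520 mod 7 = 2, so 2 days after Monday is Wednesday.

Wednesday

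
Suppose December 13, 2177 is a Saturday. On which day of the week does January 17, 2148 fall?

Count forward from the earlier date (January 17, 2148) to the later (December 13, 2177):
From January 17, 2148 to January 17, 2177: 29 years, of which 8 contain a Feb 29 — 21×365 + 8×366 = 10593 days.
January 2177: 31 − 17 = 14 days remain.
Then 10 full months totalling 303 days.
December 1–13, 2177: 13 days.
Residual: 330 days.
Total: 10923 days.
10923 mod 7 = 3, so 3 days before Saturday is Wednesday.

Wednesday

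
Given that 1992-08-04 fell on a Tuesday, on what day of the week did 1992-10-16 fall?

August 1992: 31 − 4 = 27 days remain.
Then September (30): 30 days.
October 1–16, 1992: 16 days.
Total: 27 + 30 + 16 = 73 days.
73 mod 7 = 3, so 3 days after Tuesday is Friday.

Friday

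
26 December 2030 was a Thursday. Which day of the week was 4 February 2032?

December 2030: 31 − 26 = 5 days remain.
Then 13 full months totalling 396 days.
February 1–4, 2032: 4 days (2032 is a leap year).
Total: 5 + 396 + 4 = 405 days.
405 mod 7 = 6, so 6 days after Thursday is Wednesday.

Wednesday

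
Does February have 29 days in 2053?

No

2053 is not a leap year.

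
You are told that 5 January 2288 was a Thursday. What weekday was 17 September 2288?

Monday

January 2288: 31 − 5 = 26 days remain.
Then February 2288 (29), March (31), April (30), May (31), June (30), July (31), August (31): 29 + 31 + 30 + 31 + 30 + 31 + 31 = 213 days.
September 1–17, 2288: 17 days.
Total: 26 + 213 + 17 = 256 days.
256 mod 7 = 4, so 4 days after Thursday is Monday.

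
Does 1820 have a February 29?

Yes

1820 is a leap year.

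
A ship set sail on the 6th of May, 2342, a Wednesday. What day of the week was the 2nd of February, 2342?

Monday

Count forward from the earlier date (February 2, 2342) to the later (May 6, 2342):
February 2342: 28 − 2 = 26 days remain (2342 is not a leap year, so February has 28 days).
Then March (31), April (30): 31 + 30 = 61 days.
May 1–6, 2342: 6 days.
Total: 26 + 61 + 6 = 93 days.
93 mod 7 = 2, so 2 days before Wednesday is Monday.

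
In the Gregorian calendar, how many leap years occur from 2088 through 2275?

Years divisible by 4: 2088, 2092, …, 2272 — 47 in all.
Of these, 2100, 2200 are divisible by 100 but not 400, so not leap.
Leap years: 47 − 2 = 45.

45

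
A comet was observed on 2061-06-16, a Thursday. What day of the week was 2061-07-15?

June 2061: 30 − 16 = 14 days remain.
July 1–15, 2061: 15 days.
Total: 14 + 15 = 29 days.
29 mod 7 = 1, so 1 day after Thursday is Friday.

Friday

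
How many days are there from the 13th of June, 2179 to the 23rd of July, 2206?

Day-of-year of June 13, 2179: 164.
Day-of-year of July 23, 2206: 204.
2179 has 365 days, so 365 − 164 = 201 days remain in 2179.
Full years 2180–2205: 20 common + 6 leap = 20×365 + 6×366 = 9496 days.
Total: 201 + 9496 + 204 = 9901 days.

9901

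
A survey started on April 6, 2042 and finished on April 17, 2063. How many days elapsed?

From April 6, 2042 to April 6, 2063: 21 years, of which 5 contain a Feb 29 — 16×365 + 5×366 = 7670 days.
Within April 2063: 17 − 6 = 11 days.
Total: 7681 days.

7681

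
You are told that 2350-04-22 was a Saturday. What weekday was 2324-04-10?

Count forward from the earlier date (April 10, 2324) to the later (April 22, 2350):
From April 10, 2324 to April 10, 2350: 26 years, of which 6 contain a Feb 29 — 20×365 + 6×366 = 9496 days.
Within April 2350: 22 − 10 = 12 days.
Total: 9508 days.
9508 mod 7 = 2, so 2 days before Saturday is Thursday.

Thursday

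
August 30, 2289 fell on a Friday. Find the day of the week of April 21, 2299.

From August 30, 2289 to August 30, 2298: 9 years, of which 2 contain a Feb 29 — 7×365 + 2×366 = 3287 days.
August 2298: 31 − 30 = 1 day remains.
Then September (30), October (31), November (30), December (31), January (31), February 2299 (28), March (31): 30 + 31 + 30 + 31 + 31 + 28 + 31 = 212 days.
April 1–21, 2299: 21 days.
Residual: 234 days.
Total: 3521 days.
3521 is a multiple of 7, so April 21, 2299 falls on the same weekday: Friday.

Friday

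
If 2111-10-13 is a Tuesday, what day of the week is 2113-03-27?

October 13, 2111 → October 13, 2112: 366 days (2112 is a leap year).
October 2112: 31 − 13 = 18 days remain.
Then November (30), December (31), January (31), February 2113 (28): 30 + 31 + 31 + 28 = 120 days.
March 1–27, 2113: 27 days.
Residual: 165 days.
Total: 531 days.
531 mod 7 = 6, so 6 days after Tuesday is Monday.

Monday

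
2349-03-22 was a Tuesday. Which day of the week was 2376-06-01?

Tuesday

Day-of-year of March 22, 2349: 81.
Day-of-year of June 1, 2376: 153.
2349 has 365 days, so 365 − 81 = 284 days remain in 2349.
Full years 2350–2375: 20 common + 6 leap = 20×365 + 6×366 = 9496 days.
Total: 284 + 9496 + 153 = 9933 days.
9933 is a multiple of 7, so 2376-06-01 falls on the same weekday: Tuesday.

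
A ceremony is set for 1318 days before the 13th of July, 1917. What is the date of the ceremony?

the 3rd of December, 1913

Count 1318 days before July 13, 1917:
Day-of-year of December 3, 1913: 337.
Day-of-year of July 13, 1917: 194.
1913 has 365 days, so 365 − 337 = 28 days remain in 1913.
Full years: 1914: 365; 1915: 365; 1916: 366. Sum = 1096.
Total: 28 + 1096 + 194 = 1318 days.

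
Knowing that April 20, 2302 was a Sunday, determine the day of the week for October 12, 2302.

April 2302: 30 − 20 = 10 days remain.
Then May (31), June (30), July (31), August (31), September (30): 31 + 30 + 31 + 31 + 30 = 153 days.
October 1–12, 2302: 12 days.
Total: 10 + 153 + 12 = 175 days.
175 is a multiple of 7, so October 12, 2302 falls on the same weekday: Sunday.

Sunday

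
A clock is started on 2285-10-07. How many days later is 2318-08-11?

Day-of-year of October 7, 2285: 280.
Day-of-year of August 11, 2318: 223.
2285 has 365 days, so 365 − 280 = 85 days remain in 2285.
Full years 2286–2317: 25 common + 7 leap = 25×365 + 7×366 = 11687 days.
Total: 85 + 11687 + 223 = 11995 days.

11995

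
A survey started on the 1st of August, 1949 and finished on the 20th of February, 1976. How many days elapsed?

9699

Day-of-year of August 1, 1949: 213.
Day-of-year of February 20, 1976: 51.
1949 has 365 days, so 365 − 213 = 152 days remain in 1949.
Full years 1950–1975: 20 common + 6 leap = 20×365 + 6×366 = 9496 days.
Total: 152 + 9496 + 51 = 9699 days.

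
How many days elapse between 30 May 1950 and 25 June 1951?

391

May 30, 1950 → May 30, 1951: 365 days.
May 1951: 31 − 30 = 1 day remains.
June 1–25, 1951: 25 days.
Residual: 26 days.
Total: 391 days.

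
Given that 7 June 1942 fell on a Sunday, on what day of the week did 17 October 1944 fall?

Tuesday

June 1942: 30 − 7 = 23 days remain.
Then 27 full months totalling 823 days.
October 1–17, 1944: 17 days.
Total: 23 + 823 + 17 = 863 days.
863 mod 7 = 2, so 2 days after Sunday is Tuesday.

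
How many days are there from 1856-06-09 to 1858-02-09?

610

June 9, 1856 → June 9, 1857: 365 days.
June 1857: 30 − 9 = 21 days remain.
Then July (31), August (31), September (30), October (31), November (30), December (31), January (31): 31 + 31 + 30 + 31 + 30 + 31 + 31 = 215 days.
February 1–9, 1858: 9 days (1858 is not a leap year).
Residual: 245 days.
Total: 610 days.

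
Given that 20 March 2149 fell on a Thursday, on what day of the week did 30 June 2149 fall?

Monday

March 2149: 31 − 20 = 11 days remain.
Then April (30), May (31): 30 + 31 = 61 days.
June 1–30, 2149: 30 days.
Total: 11 + 61 + 30 = 102 days.
102 mod 7 = 4, so 4 days after Thursday is Monday.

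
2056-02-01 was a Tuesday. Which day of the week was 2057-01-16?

Tuesday

February 2056: 29 − 1 = 28 days remain (2056 is a leap year, so February has 29 days).
Then 10 full months totalling 306 days.
January 1–16, 2057: 16 days.
Total: 28 + 306 + 16 = 350 days.
350 is a multiple of 7, so 2057-01-16 falls on the same weekday: Tuesday.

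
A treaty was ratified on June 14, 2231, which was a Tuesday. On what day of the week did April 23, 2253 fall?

From June 14, 2231 to June 14, 2252: 21 years, of which 6 contain a Feb 29 — 15×365 + 6×366 = 7671 days.
June 2252: 30 − 14 = 16 days remain.
Then 9 full months totalling 274 days.
April 1–23, 2253: 23 days.
Residual: 313 days.
Total: 7984 days.
7984 mod 7 = 4, so 4 days after Tuesday is Saturday.

Saturday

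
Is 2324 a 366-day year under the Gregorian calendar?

Yes

2324 is a leap year.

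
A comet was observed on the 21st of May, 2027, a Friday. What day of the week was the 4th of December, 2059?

Thursday

Day-of-year of May 21, 2027: 141.
Day-of-year of December 4, 2059: 338.
2027 has 365 days, so 365 − 141 = 224 days remain in 2027.
Full years 2028–2058: 23 common + 8 leap = 23×365 + 8×366 = 11323 days.
Total: 224 + 11323 + 338 = 11885 days.
11885 mod 7 = 6, so 6 days after Friday is Thursday.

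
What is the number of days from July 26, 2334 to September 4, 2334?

40

July 2334: 31 − 26 = 5 days remain.
Then August (31): 31 days.
September 1–4, 2334: 4 days.
Total: 5 + 31 + 4 = 40 days.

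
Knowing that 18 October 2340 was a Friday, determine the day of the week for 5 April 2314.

Sunday

Count forward from the earlier date (April 5, 2314) to the later (October 18, 2340):
Day-of-year of April 5, 2314: 95.
Day-of-year of October 18, 2340: 292.
2314 has 365 days, so 365 − 95 = 270 days remain in 2314.
Full years 2315–2339: 19 common + 6 leap = 19×365 + 6×366 = 9131 days.
Total: 270 + 9131 + 292 = 9693 days.
9693 mod 7 = 5, so 5 days before Friday is Sunday.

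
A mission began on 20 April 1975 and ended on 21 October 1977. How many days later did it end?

915

April 20, 1975 → April 20, 1976: 366 days (1976 is a leap year).
April 20, 1976 → April 20, 1977: 365 days.
April 1977: 30 − 20 = 10 days remain.
Then May (31), June (30), July (31), August (31), September (30): 31 + 30 + 31 + 31 + 30 = 153 days.
October 1–21, 1977: 21 days.
Residual: 184 days.
Total: 915 days.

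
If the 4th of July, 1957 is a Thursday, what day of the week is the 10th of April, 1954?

Count forward from the earlier date (April 10, 1954) to the later (July 4, 1957):
Day-of-year of April 10, 1954: 100.
Day-of-year of July 4, 1957: 185.
1954 has 365 days, so 365 − 100 = 265 days remain in 1954.
Full years: 1955: 365; 1956: 366. Sum = 731.
Total: 265 + 731 + 185 = 1181 days.
1181 mod 7 = 5, so 5 days before Thursday is Saturday.

Saturday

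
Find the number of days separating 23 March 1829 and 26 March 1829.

3

Within March 1829: 26 − 23 = 3 days.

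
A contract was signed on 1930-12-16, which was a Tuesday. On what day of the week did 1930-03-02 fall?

Sunday

Count forward from the earlier date (March 2, 1930) to the later (December 16, 1930):
March 1930: 31 − 2 = 29 days remain.
Then April (30), May (31), June (30), July (31), August (31), September (30), October (31), November (30): 30 + 31 + 30 + 31 + 31 + 30 + 31 + 30 = 244 days.
December 1–16, 1930: 16 days.
Total: 29 + 244 + 16 = 289 days.
289 mod 7 = 2, so 2 days before Tuesday is Sunday.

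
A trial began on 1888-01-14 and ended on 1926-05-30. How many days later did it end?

From January 14, 1888 to January 14, 1926: 38 years, of which 9 contain a Feb 29 — 29×365 + 9×366 = 13879 days.
(1900 is not a leap year (divisible by 100 but not 400).)
January 1926: 31 − 14 = 17 days remain.
Then February 1926 (28), March (31), April (30): 28 + 31 + 30 = 89 days.
May 1–30, 1926: 30 days.
Residual: 136 days.
Total: 14015 days.

14015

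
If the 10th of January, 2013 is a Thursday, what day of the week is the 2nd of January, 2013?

Count forward from the earlier date (January 2, 2013) to the later (January 10, 2013):
Within January 2013: 10 − 2 = 8 days.
8 mod 7 = 1, so 1 day before Thursday is Wednesday.

Wednesday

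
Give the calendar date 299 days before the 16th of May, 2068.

the 22nd of July, 2067

Count 299 days before May 16, 2068:
Day-of-year of July 22, 2067: 203.
Day-of-year of May 16, 2068: 137.
2067 has 365 days, so 365 − 203 = 162 days remain in 2067.
Total: 162 + 137 = 299 days.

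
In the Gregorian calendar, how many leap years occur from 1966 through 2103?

33

Years divisible by 4: 1968, 1972, …, 2100 — 34 in all.
Of these, 2100 is divisible by 100 but not 400, so not leap.
2000 is divisible by 400, so still leap.
Leap years: 34 − 1 = 33.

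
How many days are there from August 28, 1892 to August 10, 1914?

Day-of-year of August 28, 1892: 241.
Day-of-year of August 10, 1914: 222.
1892 has 366 days, so 366 − 241 = 125 days remain in 1892.
Full years 1893–1913: 17 common + 4 leap = 17×365 + 4×366 = 7669 days.
Total: 125 + 7669 + 222 = 8016 days.

8016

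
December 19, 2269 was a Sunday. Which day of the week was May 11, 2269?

Tuesday

Count forward from the earlier date (May 11, 2269) to the later (December 19, 2269):
May 2269: 31 − 11 = 20 days remain.
Then June (30), July (31), August (31), September (30), October (31), November (30): 30 + 31 + 31 + 30 + 31 + 30 = 183 days.
December 1–19, 2269: 19 days.
Total: 20 + 183 + 19 = 222 days.
222 mod 7 = 5, so 5 days before Sunday is Tuesday.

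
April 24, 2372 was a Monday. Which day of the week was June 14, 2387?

Day-of-year of April 24, 2372: 115.
Day-of-year of June 14, 2387: 165.
2372 has 366 days, so 366 − 115 = 251 days remain in 2372.
Full years 2373–2386: 11 common + 3 leap = 11×365 + 3×366 = 5113 days.
Total: 251 + 5113 + 165 = 5529 days.
5529 mod 7 = 6, so 6 days after Monday is Sunday.

Sunday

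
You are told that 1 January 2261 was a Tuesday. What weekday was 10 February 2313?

From January 1, 2261 to January 1, 2313: 52 years, of which 12 contain a Feb 29 — 40×365 + 12×366 = 18992 days.
(2300 is not a leap year (divisible by 100 but not 400).)
January 2313: 31 − 1 = 30 days remain.
February 1–10, 2313: 10 days (2313 is not a leap year).
Residual: 40 days.
Total: 19032 days.
19032 mod 7 = 6, so 6 days after Tuesday is Monday.

Monday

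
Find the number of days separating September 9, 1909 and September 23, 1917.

2936

Day-of-year of September 9, 1909: 252.
Day-of-year of September 23, 1917: 266.
1909 has 365 days, so 365 − 252 = 113 days remain in 1909.
Full years 1910–1916: 5 common + 2 leap = 5×365 + 2×366 = 2557 days.
Total: 113 + 2557 + 266 = 2936 days.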